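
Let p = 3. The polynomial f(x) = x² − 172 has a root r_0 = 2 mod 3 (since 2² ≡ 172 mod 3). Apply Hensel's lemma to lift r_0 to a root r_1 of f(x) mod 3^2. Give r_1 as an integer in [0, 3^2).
r_1 = 8 (mod 9)

Hensel's recurrence: r_{i+1} = r_i − f(r_i)·(f′(r_i))^{-1} mod 3^{i+2}, with f′(x) = 2x. Iterate:
  r_0 = 2 (mod 3)
  r_1 = 8 (mod 9)
Final: r_1 = 8, and one checks f(r_1) ≡ 0 mod 3^2.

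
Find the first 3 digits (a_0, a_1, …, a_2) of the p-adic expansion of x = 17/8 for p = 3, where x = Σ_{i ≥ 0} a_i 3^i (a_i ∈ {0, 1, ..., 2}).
(a_0, …, a_2) = (1, 0, 2)

v_3(17/8) = 0 (numerator and denominator both coprime to 3), so x ∈ ℤ_3^×. Compute digits iteratively via a_i = x_i mod 3, x_{i+1} = (x_i − a_i)/3, with x_0 = x:
  x_0 = 17/8;  a_0 = 1;  x_1 = (x_0 − 1)/3 = 3/8
  x_1 = 3/8;  a_1 = 0;  x_2 = (x_1 − 0)/3 = 1/8
  x_2 = 1/8;  a_2 = 2;  x_3 = (x_2 − 2)/3 = -5/8
Digits: (1, 0, 2).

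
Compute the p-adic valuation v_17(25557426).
v_17(25557426) = 5

v_17(n) is the largest exponent k such that 17^k divides n. Factor out: 25557426 = 17^5 · 18. (Sign doesn't affect v_p.) So v_17(25557426) = 5.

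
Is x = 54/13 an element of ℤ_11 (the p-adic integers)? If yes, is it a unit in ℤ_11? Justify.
x ∈ ℤ_11^× (unit); v_11(x) = 0

ℤ_11 = {x ∈ ℚ_11 : v_11(x) ≥ 0} and ℤ_11^× = {x ∈ ℤ_11 : v_11(x) = 0}. Here v_11(54/13) = v_11(num) − v_11(den) = 0; compare against these criteria.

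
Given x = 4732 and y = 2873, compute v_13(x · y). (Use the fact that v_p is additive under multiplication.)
v_13(13595036) = 4

v_p(x) = 2 (factor: 4732 = 13^2 · 28); v_p(y) = 2 (factor: 2873 = 13^2 · 17). Additivity: v_p(xy) = v_p(x) + v_p(y) = 2 + 2 = 4. (Direct check: xy = 13595036 = 13^4 · (476).)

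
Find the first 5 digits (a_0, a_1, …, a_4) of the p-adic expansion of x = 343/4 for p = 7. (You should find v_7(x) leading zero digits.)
(a_0, …, a_4) = (0, 0, 0, 2, 5)

v_7(343/4) = 3, so a_0 = ... = a_2 = 0. Factor out: x = 7^3 · u with u = 1/4 a unit in ℤ_7. Expand u iteratively via a_{v+i} = u_i mod 7, u_{i+1} = (u_i − a_{v+i})/7:
  u_0 = 1/4;  a_3 = 2;  u_1 = (u_0 − 2)/7 = -1/4
  u_1 = -1/4;  a_4 = 5;  u_2 = (u_1 − 5)/7 = -3/4
Digits: (0, 0, 0, 2, 5).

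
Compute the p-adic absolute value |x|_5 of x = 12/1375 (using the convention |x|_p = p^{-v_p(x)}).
|12/1375|_5 = 125

Step 1 — compute v_5(x) by factoring powers of 5 out of the numerator and denominator: v_5(12/1375) = -3. Step 2 — apply |x|_p = p^{-v_p(x)} = 5^{3} = 125.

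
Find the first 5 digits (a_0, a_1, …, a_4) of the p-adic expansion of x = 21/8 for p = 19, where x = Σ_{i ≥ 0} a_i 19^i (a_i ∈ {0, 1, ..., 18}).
(a_0, …, a_4) = (5, 7, 2, 7, 2)

v_19(21/8) = 0 (numerator and denominator both coprime to 19), so x ∈ ℤ_19^×. Compute digits iteratively via a_i = x_i mod 19, x_{i+1} = (x_i − a_i)/19, with x_0 = x:
  x_0 = 21/8;  a_0 = 5;  x_1 = (x_0 − 5)/19 = -1/8
  x_1 = -1/8;  a_1 = 7;  x_2 = (x_1 − 7)/19 = -3/8
  x_2 = -3/8;  a_2 = 2;  x_3 = (x_2 − 2)/19 = -1/8
  x_3 = -1/8;  a_3 = 7;  x_4 = (x_3 − 7)/19 = -3/8
  x_4 = -3/8;  a_4 = 2;  x_5 = (x_4 − 2)/19 = -1/8
Digits: (5, 7, 2, 7, 2).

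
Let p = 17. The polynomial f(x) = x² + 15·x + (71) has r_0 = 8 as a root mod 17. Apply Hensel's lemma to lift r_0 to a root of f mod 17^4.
r_3 = 65696 (mod 83521)

Hensel: r_{i+1} = r_i − f(r_i)·(f′(r_i))^{-1} mod 17^{i+2}, f′(x) = 2x + 15. Iterate:
  r_0 = 8 (mod 17)
  r_1 = 93 (mod 289)
  r_2 = 1827 (mod 4913)
  r_3 = 65696 (mod 83521)
Final: r = 65696 satisfies f(r) ≡ 0 mod 17^4.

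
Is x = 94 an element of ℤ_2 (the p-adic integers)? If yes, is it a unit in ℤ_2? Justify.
x ∈ ℤ_2 but not a unit; v_2(x) = 1 > 0

ℤ_2 = {x ∈ ℚ_2 : v_2(x) ≥ 0} and ℤ_2^× = {x ∈ ℤ_2 : v_2(x) = 0}. Here v_2(94) = v_2(num) − v_2(den) = 1; compare against these criteria.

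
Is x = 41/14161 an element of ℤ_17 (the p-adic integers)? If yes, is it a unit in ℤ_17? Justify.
x ∉ ℤ_17 (v_17(x) = -2 < 0)

ℤ_17 = {x ∈ ℚ_17 : v_17(x) ≥ 0} and ℤ_17^× = {x ∈ ℤ_17 : v_17(x) = 0}. Here v_17(41/14161) = v_17(num) − v_17(den) = -2; compare against these criteria.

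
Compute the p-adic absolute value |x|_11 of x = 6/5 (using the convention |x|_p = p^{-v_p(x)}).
|6/5|_11 = 1

Step 1 — compute v_11(x) by factoring powers of 11 out of the numerator and denominator: v_11(6/5) = 0. Step 2 — apply |x|_p = p^{-v_p(x)} = 11^{0} = 1.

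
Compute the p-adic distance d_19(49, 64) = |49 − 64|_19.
d_19(49, 64) = 1

Step 1 — x − y = 49 − 64 = -15. Step 2 — v_19(-15) = 0 (factor: -15 = −(19^0 · 15); the sign does not affect v_p). Step 3 — |x − y|_19 = 19^{0} = 1.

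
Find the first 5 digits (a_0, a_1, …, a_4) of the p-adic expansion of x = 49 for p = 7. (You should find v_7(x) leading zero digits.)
(a_0, …, a_4) = (0, 0, 1, 0, 0)

v_7(49) = 2, so a_0 = ... = a_1 = 0. Factor out: x = 7^2 · u with u = 1 a unit in ℤ_7. Expand u iteratively via a_{v+i} = u_i mod 7, u_{i+1} = (u_i − a_{v+i})/7:
  u_0 = 1;  a_2 = 1;  u_1 = (u_0 − 1)/7 = 0
  u_1 = 0;  a_3 = 0;  u_2 = (u_1 − 0)/7 = 0
  u_2 = 0;  a_4 = 0;  u_3 = (u_2 − 0)/7 = 0
Digits: (0, 0, 1, 0, 0).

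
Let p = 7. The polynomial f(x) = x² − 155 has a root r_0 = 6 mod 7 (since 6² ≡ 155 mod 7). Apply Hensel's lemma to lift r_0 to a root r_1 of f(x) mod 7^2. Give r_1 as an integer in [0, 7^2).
r_1 = 20 (mod 49)

Hensel's recurrence: r_{i+1} = r_i − f(r_i)·(f′(r_i))^{-1} mod 7^{i+2}, with f′(x) = 2x. Iterate:
  r_0 = 6 (mod 7)
  r_1 = 20 (mod 49)
Final: r_1 = 20, and one checks f(r_1) ≡ 0 mod 7^2.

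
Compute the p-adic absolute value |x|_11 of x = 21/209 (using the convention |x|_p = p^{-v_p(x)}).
|21/209|_11 = 11

Step 1 — compute v_11(x) by factoring powers of 11 out of the numerator and denominator: v_11(21/209) = -1. Step 2 — apply |x|_p = p^{-v_p(x)} = 11^{1} = 11.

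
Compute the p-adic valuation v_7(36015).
v_7(36015) = 4

v_7(n) is the largest exponent k such that 7^k divides n. Factor out: 36015 = 7^4 · 15. (Sign doesn't affect v_p.) So v_7(36015) = 4.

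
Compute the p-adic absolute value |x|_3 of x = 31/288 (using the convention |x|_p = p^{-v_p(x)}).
|31/288|_3 = 9

Step 1 — compute v_3(x) by factoring powers of 3 out of the numerator and denominator: v_3(31/288) = -2. Step 2 — apply |x|_p = p^{-v_p(x)} = 3^{2} = 9.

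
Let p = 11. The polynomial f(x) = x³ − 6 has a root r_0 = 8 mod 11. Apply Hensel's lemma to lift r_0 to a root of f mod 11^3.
r_2 = 415 (mod 1331)

Hensel: r_{i+1} = r_i − f(r_i)/f′(r_i) mod 11^{i+2}, where f′(x) = 3x². Iterate:
  r_0 = 8 (mod 11)
  r_1 = 52 (mod 121)
  r_2 = 415 (mod 1331)
Final: r = 415 with f(r) ≡ 0 mod 11^3.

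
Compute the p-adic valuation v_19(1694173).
v_19(1694173) = 4

v_19(n) is the largest exponent k such that 19^k divides n. Factor out: 1694173 = 19^4 · 13. (Sign doesn't affect v_p.) So v_19(1694173) = 4.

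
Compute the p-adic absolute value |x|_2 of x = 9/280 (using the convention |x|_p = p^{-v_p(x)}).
|9/280|_2 = 8

Step 1 — compute v_2(x) by factoring powers of 2 out of the numerator and denominator: v_2(9/280) = -3. Step 2 — apply |x|_p = p^{-v_p(x)} = 2^{3} = 8.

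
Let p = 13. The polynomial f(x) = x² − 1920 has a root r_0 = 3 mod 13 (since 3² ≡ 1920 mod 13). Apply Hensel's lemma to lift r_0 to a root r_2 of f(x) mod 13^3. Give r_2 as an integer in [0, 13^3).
r_2 = 1082 (mod 2197)

Hensel's recurrence: r_{i+1} = r_i − f(r_i)·(f′(r_i))^{-1} mod 13^{i+2}, with f′(x) = 2x. Iterate:
  r_0 = 3 (mod 13)
  r_1 = 68 (mod 169)
  r_2 = 1082 (mod 2197)
Final: r_2 = 1082, and one checks f(r_2) ≡ 0 mod 13^3.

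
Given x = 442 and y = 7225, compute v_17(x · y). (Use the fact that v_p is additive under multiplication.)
v_17(3193450) = 3

v_p(x) = 1 (factor: 442 = 17^1 · 26); v_p(y) = 2 (factor: 7225 = 17^2 · 25). Additivity: v_p(xy) = v_p(x) + v_p(y) = 1 + 2 = 3. (Direct check: xy = 3193450 = 17^3 · (650).)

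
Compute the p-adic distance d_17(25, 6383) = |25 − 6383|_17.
d_17(25, 6383) = 1/289

Step 1 — x − y = 25 − 6383 = -6358. Step 2 — v_17(-6358) = 2 (factor: -6358 = −(17^2 · 22); the sign does not affect v_p). Step 3 — |x − y|_17 = 17^{-2} = 1/289.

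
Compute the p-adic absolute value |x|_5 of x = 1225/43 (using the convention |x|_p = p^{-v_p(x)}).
|1225/43|_5 = 1/25

Step 1 — compute v_5(x) by factoring powers of 5 out of the numerator and denominator: v_5(1225/43) = 2. Step 2 — apply |x|_p = p^{-v_p(x)} = 5^{-2} = 1/25.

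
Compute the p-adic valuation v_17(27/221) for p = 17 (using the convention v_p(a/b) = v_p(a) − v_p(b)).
v_17(27/221) = -1

Factor powers of 17 from the numerator and denominator of the reduced fraction: 27 = 17^0 · 27 and 221 = 17^1 · 13. Apply v_p(a/b) = v_p(a) − v_p(b): v_17(27/221) = 0 − 1 = -1.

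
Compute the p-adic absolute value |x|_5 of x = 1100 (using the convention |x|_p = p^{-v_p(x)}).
|1100|_5 = 1/25

Step 1 — compute v_5(x) by factoring powers of 5 out of the numerator and denominator: v_5(1100) = 2. Step 2 — apply |x|_p = p^{-v_p(x)} = 5^{-2} = 1/25.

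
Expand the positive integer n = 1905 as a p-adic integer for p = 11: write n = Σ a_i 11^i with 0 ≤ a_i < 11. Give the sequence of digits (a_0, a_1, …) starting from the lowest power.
(a_0, a_1, …) = (2, 8, 4, 1)

Repeated division by 11 gives the digits low-to-high: 1905 = 2 + 8·11^1 + 4·11^2 + 1·11^3. Digit sequence: (2, 8, 4, 1).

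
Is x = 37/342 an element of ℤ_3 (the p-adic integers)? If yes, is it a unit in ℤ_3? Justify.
x ∉ ℤ_3 (v_3(x) = -2 < 0)

ℤ_3 = {x ∈ ℚ_3 : v_3(x) ≥ 0} and ℤ_3^× = {x ∈ ℤ_3 : v_3(x) = 0}. Here v_3(37/342) = v_3(num) − v_3(den) = -2; compare against these criteria.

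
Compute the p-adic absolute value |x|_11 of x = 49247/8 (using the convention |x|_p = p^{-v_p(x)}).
|49247/8|_11 = 1/1331

Step 1 — compute v_11(x) by factoring powers of 11 out of the numerator and denominator: v_11(49247/8) = 3. Step 2 — apply |x|_p = p^{-v_p(x)} = 11^{-3} = 1/1331.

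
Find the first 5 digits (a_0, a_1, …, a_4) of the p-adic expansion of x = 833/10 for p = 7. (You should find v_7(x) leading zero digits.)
(a_0, …, a_4) = (0, 0, 1, 5, 0)

v_7(833/10) = 2, so a_0 = ... = a_1 = 0. Factor out: x = 7^2 · u with u = 17/10 a unit in ℤ_7. Expand u iteratively via a_{v+i} = u_i mod 7, u_{i+1} = (u_i − a_{v+i})/7:
  u_0 = 17/10;  a_2 = 1;  u_1 = (u_0 − 1)/7 = 1/10
  u_1 = 1/10;  a_3 = 5;  u_2 = (u_1 − 5)/7 = -7/10
  u_2 = -7/10;  a_4 = 0;  u_3 = (u_2 − 0)/7 = -1/10
Digits: (0, 0, 1, 5, 0).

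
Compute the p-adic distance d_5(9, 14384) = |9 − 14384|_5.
d_5(9, 14384) = 1/625

Step 1 — x − y = 9 − 14384 = -14375. Step 2 — v_5(-14375) = 4 (factor: -14375 = −(5^4 · 23); the sign does not affect v_p). Step 3 — |x − y|_5 = 5^{-4} = 1/625.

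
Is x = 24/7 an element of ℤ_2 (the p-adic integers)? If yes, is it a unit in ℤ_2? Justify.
x ∈ ℤ_2 but not a unit; v_2(x) = 3 > 0

ℤ_2 = {x ∈ ℚ_2 : v_2(x) ≥ 0} and ℤ_2^× = {x ∈ ℤ_2 : v_2(x) = 0}. Here v_2(24/7) = v_2(num) − v_2(den) = 3; compare against these criteria.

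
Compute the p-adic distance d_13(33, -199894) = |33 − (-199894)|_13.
d_13(33, -199894) = 1/28561

Step 1 — x − y = 33 − (-199894) = 199927. Step 2 — v_13(199927) = 4 (factor: 199927 = (13^4 · 7); the sign does not affect v_p). Step 3 — |x − y|_13 = 13^{-4} = 1/28561.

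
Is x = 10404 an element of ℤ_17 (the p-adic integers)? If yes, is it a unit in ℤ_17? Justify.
x ∈ ℤ_17 but not a unit; v_17(x) = 2 > 0

ℤ_17 = {x ∈ ℚ_17 : v_17(x) ≥ 0} and ℤ_17^× = {x ∈ ℤ_17 : v_17(x) = 0}. Here v_17(10404) = v_17(num) − v_17(den) = 2; compare against these criteria.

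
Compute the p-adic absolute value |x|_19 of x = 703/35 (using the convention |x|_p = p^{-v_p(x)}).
|703/35|_19 = 1/19

Step 1 — compute v_19(x) by factoring powers of 19 out of the numerator and denominator: v_19(703/35) = 1. Step 2 — apply |x|_p = p^{-v_p(x)} = 19^{-1} = 1/19.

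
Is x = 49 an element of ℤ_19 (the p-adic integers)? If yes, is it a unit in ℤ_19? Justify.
x ∈ ℤ_19^× (unit); v_19(x) = 0

ℤ_19 = {x ∈ ℚ_19 : v_19(x) ≥ 0} and ℤ_19^× = {x ∈ ℤ_19 : v_19(x) = 0}. Here v_19(49) = v_19(num) − v_19(den) = 0; compare against these criteria.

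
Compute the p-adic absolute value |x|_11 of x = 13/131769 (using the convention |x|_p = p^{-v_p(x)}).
|13/131769|_11 = 14641

Step 1 — compute v_11(x) by factoring powers of 11 out of the numerator and denominator: v_11(13/131769) = -4. Step 2 — apply |x|_p = p^{-v_p(x)} = 11^{4} = 14641.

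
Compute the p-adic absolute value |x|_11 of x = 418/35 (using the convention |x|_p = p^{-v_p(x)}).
|418/35|_11 = 1/11

Step 1 — compute v_11(x) by factoring powers of 11 out of the numerator and denominator: v_11(418/35) = 1. Step 2 — apply |x|_p = p^{-v_p(x)} = 11^{-1} = 1/11.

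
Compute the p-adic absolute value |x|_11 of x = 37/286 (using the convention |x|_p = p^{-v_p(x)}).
|37/286|_11 = 11

Step 1 — compute v_11(x) by factoring powers of 11 out of the numerator and denominator: v_11(37/286) = -1. Step 2 — apply |x|_p = p^{-v_p(x)} = 11^{1} = 11.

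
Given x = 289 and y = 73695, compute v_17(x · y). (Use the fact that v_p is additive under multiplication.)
v_17(21297855) = 5

v_p(x) = 2 (factor: 289 = 17^2 · 1); v_p(y) = 3 (factor: 73695 = 17^3 · 15). Additivity: v_p(xy) = v_p(x) + v_p(y) = 2 + 3 = 5. (Direct check: xy = 21297855 = 17^5 · (15).)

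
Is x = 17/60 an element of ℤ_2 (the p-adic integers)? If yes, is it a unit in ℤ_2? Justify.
x ∉ ℤ_2 (v_2(x) = -2 < 0)

ℤ_2 = {x ∈ ℚ_2 : v_2(x) ≥ 0} and ℤ_2^× = {x ∈ ℤ_2 : v_2(x) = 0}. Here v_2(17/60) = v_2(num) − v_2(den) = -2; compare against these criteria.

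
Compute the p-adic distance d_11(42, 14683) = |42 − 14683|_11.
d_11(42, 14683) = 1/14641

Step 1 — x − y = 42 − 14683 = -14641. Step 2 — v_11(-14641) = 4 (factor: -14641 = −(11^4 · 1); the sign does not affect v_p). Step 3 — |x − y|_11 = 11^{-4} = 1/14641.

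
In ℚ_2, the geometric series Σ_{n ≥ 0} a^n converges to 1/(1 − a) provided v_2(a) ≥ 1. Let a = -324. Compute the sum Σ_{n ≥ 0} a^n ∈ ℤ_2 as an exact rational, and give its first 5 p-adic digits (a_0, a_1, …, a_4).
Σ a^n = 1/(1 − a) = 1/325;  first 5 digits = (1, 0, 1, 1, 0)

v_2(a) = 2 ≥ 1, so the series converges in ℤ_2 to 1/(1 − a) = 1/(1 − (-324)) = 1/325. Expand this rational in ℤ_2: compute digits iteratively via d_i = x_i mod 2, x_{i+1} = (x_i − d_i)/2. The first 5 digits are (1, 0, 1, 1, 0).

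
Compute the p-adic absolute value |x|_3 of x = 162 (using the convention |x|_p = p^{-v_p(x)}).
|162|_3 = 1/81

Step 1 — compute v_3(x) by factoring powers of 3 out of the numerator and denominator: v_3(162) = 4. Step 2 — apply |x|_p = p^{-v_p(x)} = 3^{-4} = 1/81.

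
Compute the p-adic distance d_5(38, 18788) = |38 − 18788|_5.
d_5(38, 18788) = 1/3125

Step 1 — x − y = 38 − 18788 = -18750. Step 2 — v_5(-18750) = 5 (factor: -18750 = −(5^5 · 6); the sign does not affect v_p). Step 3 — |x − y|_5 = 5^{-5} = 1/3125.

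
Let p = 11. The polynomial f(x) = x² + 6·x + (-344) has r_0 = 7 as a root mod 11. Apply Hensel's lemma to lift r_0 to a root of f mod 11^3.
r_2 = 667 (mod 1331)

Hensel: r_{i+1} = r_i − f(r_i)·(f′(r_i))^{-1} mod 11^{i+2}, f′(x) = 2x + 6. Iterate:
  r_0 = 7 (mod 11)
  r_1 = 62 (mod 121)
  r_2 = 667 (mod 1331)
Final: r = 667 satisfies f(r) ≡ 0 mod 11^3.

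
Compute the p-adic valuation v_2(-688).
v_2(-688) = 4

v_2(n) is the largest exponent k such that 2^k divides n. Factor out: -688 = -2^4 · 43. (Sign doesn't affect v_p.) So v_2(-688) = 4.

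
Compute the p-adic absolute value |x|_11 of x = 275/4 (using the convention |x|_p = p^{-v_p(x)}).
|275/4|_11 = 1/11

Step 1 — compute v_11(x) by factoring powers of 11 out of the numerator and denominator: v_11(275/4) = 1. Step 2 — apply |x|_p = p^{-v_p(x)} = 11^{-1} = 1/11.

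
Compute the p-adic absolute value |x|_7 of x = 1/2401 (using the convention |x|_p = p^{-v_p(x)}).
|1/2401|_7 = 2401

Step 1 — compute v_7(x) by factoring powers of 7 out of the numerator and denominator: v_7(1/2401) = -4. Step 2 — apply |x|_p = p^{-v_p(x)} = 7^{4} = 2401.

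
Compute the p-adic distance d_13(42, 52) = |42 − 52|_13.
d_13(42, 52) = 1

Step 1 — x − y = 42 − 52 = -10. Step 2 — v_13(-10) = 0 (factor: -10 = −(13^0 · 10); the sign does not affect v_p). Step 3 — |x − y|_13 = 13^{0} = 1.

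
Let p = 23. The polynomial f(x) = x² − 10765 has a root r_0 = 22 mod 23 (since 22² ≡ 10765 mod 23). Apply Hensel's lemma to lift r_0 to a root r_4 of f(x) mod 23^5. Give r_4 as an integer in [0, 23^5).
r_4 = 4573641 (mod 6436343)

Hensel's recurrence: r_{i+1} = r_i − f(r_i)·(f′(r_i))^{-1} mod 23^{i+2}, with f′(x) = 2x. Iterate:
  r_0 = 22 (mod 23)
  r_1 = 436 (mod 529)
  r_2 = 11016 (mod 12167)
  r_3 = 96185 (mod 279841)
  r_4 = 4573641 (mod 6436343)
Final: r_4 = 4573641, and one checks f(r_4) ≡ 0 mod 23^5.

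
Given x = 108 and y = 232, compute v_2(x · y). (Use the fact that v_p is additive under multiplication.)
v_2(25056) = 5

v_p(x) = 2 (factor: 108 = 2^2 · 27); v_p(y) = 3 (factor: 232 = 2^3 · 29). Additivity: v_p(xy) = v_p(x) + v_p(y) = 2 + 3 = 5. (Direct check: xy = 25056 = 2^5 · (783).)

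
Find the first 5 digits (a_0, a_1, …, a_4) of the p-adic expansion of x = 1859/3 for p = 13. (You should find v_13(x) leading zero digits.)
(a_0, …, a_4) = (0, 0, 8, 4, 4)

v_13(1859/3) = 2, so a_0 = ... = a_1 = 0. Factor out: x = 13^2 · u with u = 11/3 a unit in ℤ_13. Expand u iteratively via a_{v+i} = u_i mod 13, u_{i+1} = (u_i − a_{v+i})/13:
  u_0 = 11/3;  a_2 = 8;  u_1 = (u_0 − 8)/13 = -1/3
  u_1 = -1/3;  a_3 = 4;  u_2 = (u_1 − 4)/13 = -1/3
  u_2 = -1/3;  a_4 = 4;  u_3 = (u_2 − 4)/13 = -1/3
Digits: (0, 0, 8, 4, 4).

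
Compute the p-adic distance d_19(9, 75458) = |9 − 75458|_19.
d_19(9, 75458) = 1/6859

Step 1 — x − y = 9 − 75458 = -75449. Step 2 — v_19(-75449) = 3 (factor: -75449 = −(19^3 · 11); the sign does not affect v_p). Step 3 — |x − y|_19 = 19^{-3} = 1/6859.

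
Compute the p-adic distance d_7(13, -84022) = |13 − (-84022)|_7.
d_7(13, -84022) = 1/16807

Step 1 — x − y = 13 − (-84022) = 84035. Step 2 — v_7(84035) = 5 (factor: 84035 = (7^5 · 5); the sign does not affect v_p). Step 3 — |x − y|_7 = 7^{-5} = 1/16807.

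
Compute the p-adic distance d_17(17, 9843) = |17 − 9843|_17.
d_17(17, 9843) = 1/4913

Step 1 — x − y = 17 − 9843 = -9826. Step 2 — v_17(-9826) = 3 (factor: -9826 = −(17^3 · 2); the sign does not affect v_p). Step 3 — |x − y|_17 = 17^{-3} = 1/4913.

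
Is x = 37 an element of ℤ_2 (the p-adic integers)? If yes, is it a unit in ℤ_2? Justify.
x ∈ ℤ_2^× (unit); v_2(x) = 0

ℤ_2 = {x ∈ ℚ_2 : v_2(x) ≥ 0} and ℤ_2^× = {x ∈ ℤ_2 : v_2(x) = 0}. Here v_2(37) = v_2(num) − v_2(den) = 0; compare against these criteria.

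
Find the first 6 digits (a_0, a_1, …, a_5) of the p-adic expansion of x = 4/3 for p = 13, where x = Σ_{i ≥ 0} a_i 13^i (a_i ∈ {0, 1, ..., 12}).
(a_0, …, a_5) = (10, 8, 8, 8, 8, 8)

v_13(4/3) = 0 (numerator and denominator both coprime to 13), so x ∈ ℤ_13^×. Compute digits iteratively via a_i = x_i mod 13, x_{i+1} = (x_i − a_i)/13, with x_0 = x:
  x_0 = 4/3;  a_0 = 10;  x_1 = (x_0 − 10)/13 = -2/3
  x_1 = -2/3;  a_1 = 8;  x_2 = (x_1 − 8)/13 = -2/3
  x_2 = -2/3;  a_2 = 8;  x_3 = (x_2 − 8)/13 = -2/3
  x_3 = -2/3;  a_3 = 8;  x_4 = (x_3 − 8)/13 = -2/3
  x_4 = -2/3;  a_4 = 8;  x_5 = (x_4 − 8)/13 = -2/3
  x_5 = -2/3;  a_5 = 8;  x_6 = (x_5 − 8)/13 = -2/3
Digits: (10, 8, 8, 8, 8, 8).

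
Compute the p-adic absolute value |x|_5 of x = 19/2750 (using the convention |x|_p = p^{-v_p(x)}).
|19/2750|_5 = 125

Step 1 — compute v_5(x) by factoring powers of 5 out of the numerator and denominator: v_5(19/2750) = -3. Step 2 — apply |x|_p = p^{-v_p(x)} = 5^{3} = 125.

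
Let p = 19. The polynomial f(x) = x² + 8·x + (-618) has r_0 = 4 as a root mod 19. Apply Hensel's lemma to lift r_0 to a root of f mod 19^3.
r_2 = 3785 (mod 6859)

Hensel: r_{i+1} = r_i − f(r_i)·(f′(r_i))^{-1} mod 19^{i+2}, f′(x) = 2x + 8. Iterate:
  r_0 = 4 (mod 19)
  r_1 = 175 (mod 361)
  r_2 = 3785 (mod 6859)
Final: r = 3785 satisfies f(r) ≡ 0 mod 19^3.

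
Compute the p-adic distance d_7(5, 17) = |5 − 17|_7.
d_7(5, 17) = 1

Step 1 — x − y = 5 − 17 = -12. Step 2 — v_7(-12) = 0 (factor: -12 = −(7^0 · 12); the sign does not affect v_p). Step 3 — |x − y|_7 = 7^{0} = 1.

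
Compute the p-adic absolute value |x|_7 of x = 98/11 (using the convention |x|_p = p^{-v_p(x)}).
|98/11|_7 = 1/49

Step 1 — compute v_7(x) by factoring powers of 7 out of the numerator and denominator: v_7(98/11) = 2. Step 2 — apply |x|_p = p^{-v_p(x)} = 7^{-2} = 1/49.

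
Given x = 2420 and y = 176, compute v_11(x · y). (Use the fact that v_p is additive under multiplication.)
v_11(425920) = 3

v_p(x) = 2 (factor: 2420 = 11^2 · 20); v_p(y) = 1 (factor: 176 = 11^1 · 16). Additivity: v_p(xy) = v_p(x) + v_p(y) = 2 + 1 = 3. (Direct check: xy = 425920 = 11^3 · (320).)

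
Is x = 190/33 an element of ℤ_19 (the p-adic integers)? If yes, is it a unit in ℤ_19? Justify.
x ∈ ℤ_19 but not a unit; v_19(x) = 1 > 0

ℤ_19 = {x ∈ ℚ_19 : v_19(x) ≥ 0} and ℤ_19^× = {x ∈ ℤ_19 : v_19(x) = 0}. Here v_19(190/33) = v_19(num) − v_19(den) = 1; compare against these criteria.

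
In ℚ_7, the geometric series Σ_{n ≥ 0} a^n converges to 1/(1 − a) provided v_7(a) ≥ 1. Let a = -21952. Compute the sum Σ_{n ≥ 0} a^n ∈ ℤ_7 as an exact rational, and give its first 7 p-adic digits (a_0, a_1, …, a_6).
Σ a^n = 1/(1 − a) = 1/21953;  first 7 digits = (1, 0, 0, 6, 4, 5, 0)

v_7(a) = 3 ≥ 1, so the series converges in ℤ_7 to 1/(1 − a) = 1/(1 − (-21952)) = 1/21953. Expand this rational in ℤ_7: compute digits iteratively via d_i = x_i mod 7, x_{i+1} = (x_i − d_i)/7. The first 7 digits are (1, 0, 0, 6, 4, 5, 0).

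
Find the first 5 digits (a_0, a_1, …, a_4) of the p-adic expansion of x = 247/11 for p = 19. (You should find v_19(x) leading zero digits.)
(a_0, …, a_4) = (0, 15, 1, 12, 8)

v_19(247/11) = 1, so a_0 = ... = a_0 = 0. Factor out: x = 19^1 · u with u = 13/11 a unit in ℤ_19. Expand u iteratively via a_{v+i} = u_i mod 19, u_{i+1} = (u_i − a_{v+i})/19:
  u_0 = 13/11;  a_1 = 15;  u_1 = (u_0 − 15)/19 = -8/11
  u_1 = -8/11;  a_2 = 1;  u_2 = (u_1 − 1)/19 = -1/11
  u_2 = -1/11;  a_3 = 12;  u_3 = (u_2 − 12)/19 = -7/11
  u_3 = -7/11;  a_4 = 8;  u_4 = (u_3 − 8)/19 = -5/11
Digits: (0, 15, 1, 12, 8).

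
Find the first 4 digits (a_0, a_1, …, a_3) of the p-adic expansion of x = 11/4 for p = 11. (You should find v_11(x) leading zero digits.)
(a_0, …, a_3) = (0, 3, 8, 2)

v_11(11/4) = 1, so a_0 = ... = a_0 = 0. Factor out: x = 11^1 · u with u = 1/4 a unit in ℤ_11. Expand u iteratively via a_{v+i} = u_i mod 11, u_{i+1} = (u_i − a_{v+i})/11:
  u_0 = 1/4;  a_1 = 3;  u_1 = (u_0 − 3)/11 = -1/4
  u_1 = -1/4;  a_2 = 8;  u_2 = (u_1 − 8)/11 = -3/4
  u_2 = -3/4;  a_3 = 2;  u_3 = (u_2 − 2)/11 = -1/4
Digits: (0, 3, 8, 2).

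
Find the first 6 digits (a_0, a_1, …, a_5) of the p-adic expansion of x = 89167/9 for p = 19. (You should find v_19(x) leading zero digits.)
(a_0, …, a_5) = (0, 0, 0, 12, 10, 10)

v_19(89167/9) = 3, so a_0 = ... = a_2 = 0. Factor out: x = 19^3 · u with u = 13/9 a unit in ℤ_19. Expand u iteratively via a_{v+i} = u_i mod 19, u_{i+1} = (u_i − a_{v+i})/19:
  u_0 = 13/9;  a_3 = 12;  u_1 = (u_0 − 12)/19 = -5/9
  u_1 = -5/9;  a_4 = 10;  u_2 = (u_1 − 10)/19 = -5/9
  u_2 = -5/9;  a_5 = 10;  u_3 = (u_2 − 10)/19 = -5/9
Digits: (0, 0, 0, 12, 10, 10).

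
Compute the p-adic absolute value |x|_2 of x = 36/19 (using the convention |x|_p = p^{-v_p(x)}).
|36/19|_2 = 1/4

Step 1 — compute v_2(x) by factoring powers of 2 out of the numerator and denominator: v_2(36/19) = 2. Step 2 — apply |x|_p = p^{-v_p(x)} = 2^{-2} = 1/4.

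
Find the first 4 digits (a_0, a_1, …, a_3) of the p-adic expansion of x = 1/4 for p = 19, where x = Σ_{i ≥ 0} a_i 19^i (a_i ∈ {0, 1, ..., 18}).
(a_0, …, a_3) = (5, 14, 4, 14)

v_19(1/4) = 0 (numerator and denominator both coprime to 19), so x ∈ ℤ_19^×. Compute digits iteratively via a_i = x_i mod 19, x_{i+1} = (x_i − a_i)/19, with x_0 = x:
  x_0 = 1/4;  a_0 = 5;  x_1 = (x_0 − 5)/19 = -1/4
  x_1 = -1/4;  a_1 = 14;  x_2 = (x_1 − 14)/19 = -3/4
  x_2 = -3/4;  a_2 = 4;  x_3 = (x_2 − 4)/19 = -1/4
  x_3 = -1/4;  a_3 = 14;  x_4 = (x_3 − 14)/19 = -3/4
Digits: (5, 14, 4, 14).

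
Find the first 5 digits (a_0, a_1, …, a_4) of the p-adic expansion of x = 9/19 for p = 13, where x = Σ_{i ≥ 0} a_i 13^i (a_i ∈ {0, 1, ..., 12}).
(a_0, …, a_4) = (8, 9, 2, 8, 11)

v_13(9/19) = 0 (numerator and denominator both coprime to 13), so x ∈ ℤ_13^×. Compute digits iteratively via a_i = x_i mod 13, x_{i+1} = (x_i − a_i)/13, with x_0 = x:
  x_0 = 9/19;  a_0 = 8;  x_1 = (x_0 − 8)/13 = -11/19
  x_1 = -11/19;  a_1 = 9;  x_2 = (x_1 − 9)/13 = -14/19
  x_2 = -14/19;  a_2 = 2;  x_3 = (x_2 − 2)/13 = -4/19
  x_3 = -4/19;  a_3 = 8;  x_4 = (x_3 − 8)/13 = -12/19
  x_4 = -12/19;  a_4 = 11;  x_5 = (x_4 − 11)/13 = -17/19
Digits: (8, 9, 2, 8, 11).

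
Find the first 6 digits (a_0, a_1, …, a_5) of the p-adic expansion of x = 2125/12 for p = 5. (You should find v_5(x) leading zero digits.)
(a_0, …, a_5) = (0, 0, 0, 1, 3, 4)

v_5(2125/12) = 3, so a_0 = ... = a_2 = 0. Factor out: x = 5^3 · u with u = 17/12 a unit in ℤ_5. Expand u iteratively via a_{v+i} = u_i mod 5, u_{i+1} = (u_i − a_{v+i})/5:
  u_0 = 17/12;  a_3 = 1;  u_1 = (u_0 − 1)/5 = 1/12
  u_1 = 1/12;  a_4 = 3;  u_2 = (u_1 − 3)/5 = -7/12
  u_2 = -7/12;  a_5 = 4;  u_3 = (u_2 − 4)/5 = -11/12
Digits: (0, 0, 0, 1, 3, 4).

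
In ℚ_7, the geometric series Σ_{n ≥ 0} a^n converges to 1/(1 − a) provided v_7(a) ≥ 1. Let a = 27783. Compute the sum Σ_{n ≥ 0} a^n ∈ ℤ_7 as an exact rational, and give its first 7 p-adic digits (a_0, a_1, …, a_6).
Σ a^n = 1/(1 − a) = -1/27782;  first 7 digits = (1, 0, 0, 4, 4, 1, 2)

v_7(a) = 3 ≥ 1, so the series converges in ℤ_7 to 1/(1 − a) = 1/(1 − 27783) = -1/27782. Expand this rational in ℤ_7: compute digits iteratively via d_i = x_i mod 7, x_{i+1} = (x_i − d_i)/7. The first 7 digits are (1, 0, 0, 4, 4, 1, 2).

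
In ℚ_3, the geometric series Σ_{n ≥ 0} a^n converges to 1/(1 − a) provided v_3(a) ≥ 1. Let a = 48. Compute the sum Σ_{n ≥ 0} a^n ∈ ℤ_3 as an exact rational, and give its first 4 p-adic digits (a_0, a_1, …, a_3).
Σ a^n = 1/(1 − a) = -1/47;  first 4 digits = (1, 1, 0, 1)

v_3(a) = 1 ≥ 1, so the series converges in ℤ_3 to 1/(1 − a) = 1/(1 − 48) = -1/47. Expand this rational in ℤ_3: compute digits iteratively via d_i = x_i mod 3, x_{i+1} = (x_i − d_i)/3. The first 4 digits are (1, 1, 0, 1).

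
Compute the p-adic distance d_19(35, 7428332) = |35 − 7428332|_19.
d_19(35, 7428332) = 1/2476099

Step 1 — x − y = 35 − 7428332 = -7428297. Step 2 — v_19(-7428297) = 5 (factor: -7428297 = −(19^5 · 3); the sign does not affect v_p). Step 3 — |x − y|_19 = 19^{-5} = 1/2476099.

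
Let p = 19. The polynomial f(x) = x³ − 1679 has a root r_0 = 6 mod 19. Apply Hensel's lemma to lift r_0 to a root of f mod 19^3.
r_2 = 2590 (mod 6859)

Hensel: r_{i+1} = r_i − f(r_i)/f′(r_i) mod 19^{i+2}, where f′(x) = 3x². Iterate:
  r_0 = 6 (mod 19)
  r_1 = 63 (mod 361)
  r_2 = 2590 (mod 6859)
Final: r = 2590 with f(r) ≡ 0 mod 19^3.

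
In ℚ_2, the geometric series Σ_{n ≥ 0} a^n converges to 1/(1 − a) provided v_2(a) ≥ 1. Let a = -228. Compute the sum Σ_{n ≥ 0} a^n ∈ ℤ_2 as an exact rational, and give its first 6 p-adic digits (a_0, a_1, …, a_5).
Σ a^n = 1/(1 − a) = 1/229;  first 6 digits = (1, 0, 1, 1, 0, 1)

v_2(a) = 2 ≥ 1, so the series converges in ℤ_2 to 1/(1 − a) = 1/(1 − (-228)) = 1/229. Expand this rational in ℤ_2: compute digits iteratively via d_i = x_i mod 2, x_{i+1} = (x_i − d_i)/2. The first 6 digits are (1, 0, 1, 1, 0, 1).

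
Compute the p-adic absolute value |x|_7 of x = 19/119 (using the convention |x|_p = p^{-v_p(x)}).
|19/119|_7 = 7

Step 1 — compute v_7(x) by factoring powers of 7 out of the numerator and denominator: v_7(19/119) = -1. Step 2 — apply |x|_p = p^{-v_p(x)} = 7^{1} = 7.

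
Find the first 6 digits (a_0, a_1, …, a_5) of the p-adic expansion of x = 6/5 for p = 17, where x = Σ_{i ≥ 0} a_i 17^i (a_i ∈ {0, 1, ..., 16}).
(a_0, …, a_5) = (8, 3, 10, 13, 6, 3)

v_17(6/5) = 0 (numerator and denominator both coprime to 17), so x ∈ ℤ_17^×. Compute digits iteratively via a_i = x_i mod 17, x_{i+1} = (x_i − a_i)/17, with x_0 = x:
  x_0 = 6/5;  a_0 = 8;  x_1 = (x_0 − 8)/17 = -2/5
  x_1 = -2/5;  a_1 = 3;  x_2 = (x_1 − 3)/17 = -1/5
  x_2 = -1/5;  a_2 = 10;  x_3 = (x_2 − 10)/17 = -3/5
  x_3 = -3/5;  a_3 = 13;  x_4 = (x_3 − 13)/17 = -4/5
  x_4 = -4/5;  a_4 = 6;  x_5 = (x_4 − 6)/17 = -2/5
  x_5 = -2/5;  a_5 = 3;  x_6 = (x_5 − 3)/17 = -1/5
Digits: (8, 3, 10, 13, 6, 3).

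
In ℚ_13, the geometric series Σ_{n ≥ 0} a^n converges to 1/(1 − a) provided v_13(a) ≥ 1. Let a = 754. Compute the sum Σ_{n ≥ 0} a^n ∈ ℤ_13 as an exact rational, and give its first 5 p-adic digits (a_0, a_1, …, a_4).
Σ a^n = 1/(1 − a) = -1/753;  first 5 digits = (1, 6, 1, 7, 9)

v_13(a) = 1 ≥ 1, so the series converges in ℤ_13 to 1/(1 − a) = 1/(1 − 754) = -1/753. Expand this rational in ℤ_13: compute digits iteratively via d_i = x_i mod 13, x_{i+1} = (x_i − d_i)/13. The first 5 digits are (1, 6, 1, 7, 9).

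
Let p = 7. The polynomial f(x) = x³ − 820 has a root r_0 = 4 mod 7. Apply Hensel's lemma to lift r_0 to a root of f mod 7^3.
r_2 = 81 (mod 343)

Hensel: r_{i+1} = r_i − f(r_i)/f′(r_i) mod 7^{i+2}, where f′(x) = 3x². Iterate:
  r_0 = 4 (mod 7)
  r_1 = 32 (mod 49)
  r_2 = 81 (mod 343)
Final: r = 81 with f(r) ≡ 0 mod 7^3.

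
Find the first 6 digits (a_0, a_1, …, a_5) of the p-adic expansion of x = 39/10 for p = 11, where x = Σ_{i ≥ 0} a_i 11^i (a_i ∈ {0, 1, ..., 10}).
(a_0, …, a_5) = (5, 1, 1, 1, 1, 1)

v_11(39/10) = 0 (numerator and denominator both coprime to 11), so x ∈ ℤ_11^×. Compute digits iteratively via a_i = x_i mod 11, x_{i+1} = (x_i − a_i)/11, with x_0 = x:
  x_0 = 39/10;  a_0 = 5;  x_1 = (x_0 − 5)/11 = -1/10
  x_1 = -1/10;  a_1 = 1;  x_2 = (x_1 − 1)/11 = -1/10
  x_2 = -1/10;  a_2 = 1;  x_3 = (x_2 − 1)/11 = -1/10
  x_3 = -1/10;  a_3 = 1;  x_4 = (x_3 − 1)/11 = -1/10
  x_4 = -1/10;  a_4 = 1;  x_5 = (x_4 − 1)/11 = -1/10
  x_5 = -1/10;  a_5 = 1;  x_6 = (x_5 − 1)/11 = -1/10
Digits: (5, 1, 1, 1, 1, 1).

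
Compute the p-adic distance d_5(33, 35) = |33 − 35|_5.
d_5(33, 35) = 1

Step 1 — x − y = 33 − 35 = -2. Step 2 — v_5(-2) = 0 (factor: -2 = −(5^0 · 2); the sign does not affect v_p). Step 3 — |x − y|_5 = 5^{0} = 1.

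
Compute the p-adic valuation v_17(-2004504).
v_17(-2004504) = 4

v_17(n) is the largest exponent k such that 17^k divides n. Factor out: -2004504 = -17^4 · 24. (Sign doesn't affect v_p.) So v_17(-2004504) = 4.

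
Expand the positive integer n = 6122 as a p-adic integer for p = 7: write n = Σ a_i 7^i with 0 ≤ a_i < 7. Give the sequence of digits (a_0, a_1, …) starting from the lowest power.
(a_0, a_1, …) = (4, 6, 5, 3, 2)

Repeated division by 7 gives the digits low-to-high: 6122 = 4 + 6·7^1 + 5·7^2 + 3·7^3 + 2·7^4. Digit sequence: (4, 6, 5, 3, 2).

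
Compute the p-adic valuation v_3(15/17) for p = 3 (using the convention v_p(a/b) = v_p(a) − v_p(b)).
v_3(15/17) = 1

Factor powers of 3 from the numerator and denominator of the reduced fraction: 15 = 3^1 · 5 and 17 = 3^0 · 17. Apply v_p(a/b) = v_p(a) − v_p(b): v_3(15/17) = 1 − 0 = 1.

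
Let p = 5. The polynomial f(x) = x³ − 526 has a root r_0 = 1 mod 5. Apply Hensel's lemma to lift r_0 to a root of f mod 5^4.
r_3 = 176 (mod 625)

Hensel: r_{i+1} = r_i − f(r_i)/f′(r_i) mod 5^{i+2}, where f′(x) = 3x². Iterate:
  r_0 = 1 (mod 5)
  r_1 = 1 (mod 25)
  r_2 = 51 (mod 125)
  r_3 = 176 (mod 625)
Final: r = 176 with f(r) ≡ 0 mod 5^4.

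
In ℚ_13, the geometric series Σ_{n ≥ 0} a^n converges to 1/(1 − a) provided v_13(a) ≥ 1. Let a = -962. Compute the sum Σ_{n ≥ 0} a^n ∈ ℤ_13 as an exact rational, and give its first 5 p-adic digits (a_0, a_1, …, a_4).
Σ a^n = 1/(1 − a) = 1/963;  first 5 digits = (1, 4, 10, 3, 5)

v_13(a) = 1 ≥ 1, so the series converges in ℤ_13 to 1/(1 − a) = 1/(1 − (-962)) = 1/963. Expand this rational in ℤ_13: compute digits iteratively via d_i = x_i mod 13, x_{i+1} = (x_i − d_i)/13. The first 5 digits are (1, 4, 10, 3, 5).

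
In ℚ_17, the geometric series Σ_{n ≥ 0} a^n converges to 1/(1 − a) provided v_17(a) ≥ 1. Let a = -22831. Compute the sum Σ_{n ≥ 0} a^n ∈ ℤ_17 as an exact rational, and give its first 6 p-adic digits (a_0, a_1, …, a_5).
Σ a^n = 1/(1 − a) = 1/22832;  first 6 digits = (1, 0, 6, 12, 1, 10)

v_17(a) = 2 ≥ 1, so the series converges in ℤ_17 to 1/(1 − a) = 1/(1 − (-22831)) = 1/22832. Expand this rational in ℤ_17: compute digits iteratively via d_i = x_i mod 17, x_{i+1} = (x_i − d_i)/17. The first 6 digits are (1, 0, 6, 12, 1, 10).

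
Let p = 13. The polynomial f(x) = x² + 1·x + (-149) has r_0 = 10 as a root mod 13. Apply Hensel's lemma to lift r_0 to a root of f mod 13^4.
r_3 = 5106 (mod 28561)

Hensel: r_{i+1} = r_i − f(r_i)·(f′(r_i))^{-1} mod 13^{i+2}, f′(x) = 2x + 1. Iterate:
  r_0 = 10 (mod 13)
  r_1 = 36 (mod 169)
  r_2 = 712 (mod 2197)
  r_3 = 5106 (mod 28561)
Final: r = 5106 satisfies f(r) ≡ 0 mod 13^4.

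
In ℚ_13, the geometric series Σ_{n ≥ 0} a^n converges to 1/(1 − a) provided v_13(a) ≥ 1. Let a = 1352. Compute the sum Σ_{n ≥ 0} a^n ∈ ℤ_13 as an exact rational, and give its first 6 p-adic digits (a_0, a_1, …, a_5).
Σ a^n = 1/(1 − a) = -1/1351;  first 6 digits = (1, 0, 8, 0, 12, 4)

v_13(a) = 2 ≥ 1, so the series converges in ℤ_13 to 1/(1 − a) = 1/(1 − 1352) = -1/1351. Expand this rational in ℤ_13: compute digits iteratively via d_i = x_i mod 13, x_{i+1} = (x_i − d_i)/13. The first 6 digits are (1, 0, 8, 0, 12, 4).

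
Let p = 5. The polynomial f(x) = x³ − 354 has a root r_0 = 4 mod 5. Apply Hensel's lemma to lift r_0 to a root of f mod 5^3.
r_2 = 9 (mod 125)

Hensel: r_{i+1} = r_i − f(r_i)/f′(r_i) mod 5^{i+2}, where f′(x) = 3x². Iterate:
  r_0 = 4 (mod 5)
  r_1 = 9 (mod 25)
  r_2 = 9 (mod 125)
Final: r = 9 with f(r) ≡ 0 mod 5^3.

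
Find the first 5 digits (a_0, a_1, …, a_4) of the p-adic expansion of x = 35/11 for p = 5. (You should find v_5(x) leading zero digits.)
(a_0, …, a_4) = (0, 2, 2, 0, 4)

v_5(35/11) = 1, so a_0 = ... = a_0 = 0. Factor out: x = 5^1 · u with u = 7/11 a unit in ℤ_5. Expand u iteratively via a_{v+i} = u_i mod 5, u_{i+1} = (u_i − a_{v+i})/5:
  u_0 = 7/11;  a_1 = 2;  u_1 = (u_0 − 2)/5 = -3/11
  u_1 = -3/11;  a_2 = 2;  u_2 = (u_1 − 2)/5 = -5/11
  u_2 = -5/11;  a_3 = 0;  u_3 = (u_2 − 0)/5 = -1/11
  u_3 = -1/11;  a_4 = 4;  u_4 = (u_3 − 4)/5 = -9/11
Digits: (0, 2, 2, 0, 4).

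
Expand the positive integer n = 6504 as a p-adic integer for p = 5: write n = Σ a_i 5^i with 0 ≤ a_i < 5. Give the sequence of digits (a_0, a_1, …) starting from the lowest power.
(a_0, a_1, …) = (4, 0, 0, 2, 0, 2)

Repeated division by 5 gives the digits low-to-high: 6504 = 4 + 2·5^3 + 2·5^5. Digit sequence: (4, 0, 0, 2, 0, 2).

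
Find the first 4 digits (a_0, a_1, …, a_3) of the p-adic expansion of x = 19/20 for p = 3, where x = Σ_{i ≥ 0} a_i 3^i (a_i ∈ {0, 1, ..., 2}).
(a_0, …, a_3) = (2, 1, 0, 0)

v_3(19/20) = 0 (numerator and denominator both coprime to 3), so x ∈ ℤ_3^×. Compute digits iteratively via a_i = x_i mod 3, x_{i+1} = (x_i − a_i)/3, with x_0 = x:
  x_0 = 19/20;  a_0 = 2;  x_1 = (x_0 − 2)/3 = -7/20
  x_1 = -7/20;  a_1 = 1;  x_2 = (x_1 − 1)/3 = -9/20
  x_2 = -9/20;  a_2 = 0;  x_3 = (x_2 − 0)/3 = -3/20
  x_3 = -3/20;  a_3 = 0;  x_4 = (x_3 − 0)/3 = -1/20
Digits: (2, 1, 0, 0).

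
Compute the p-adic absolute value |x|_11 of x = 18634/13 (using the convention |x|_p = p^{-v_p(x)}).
|18634/13|_11 = 1/1331

Step 1 — compute v_11(x) by factoring powers of 11 out of the numerator and denominator: v_11(18634/13) = 3. Step 2 — apply |x|_p = p^{-v_p(x)} = 11^{-3} = 1/1331.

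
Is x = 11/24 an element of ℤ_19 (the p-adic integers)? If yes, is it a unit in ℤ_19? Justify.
x ∈ ℤ_19^× (unit); v_19(x) = 0

ℤ_19 = {x ∈ ℚ_19 : v_19(x) ≥ 0} and ℤ_19^× = {x ∈ ℤ_19 : v_19(x) = 0}. Here v_19(11/24) = v_19(num) − v_19(den) = 0; compare against these criteria.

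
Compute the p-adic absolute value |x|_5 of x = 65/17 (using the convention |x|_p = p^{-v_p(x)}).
|65/17|_5 = 1/5

Step 1 — compute v_5(x) by factoring powers of 5 out of the numerator and denominator: v_5(65/17) = 1. Step 2 — apply |x|_p = p^{-v_p(x)} = 5^{-1} = 1/5.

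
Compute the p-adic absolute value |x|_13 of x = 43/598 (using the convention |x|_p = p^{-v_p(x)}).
|43/598|_13 = 13

Step 1 — compute v_13(x) by factoring powers of 13 out of the numerator and denominator: v_13(43/598) = -1. Step 2 — apply |x|_p = p^{-v_p(x)} = 13^{1} = 13.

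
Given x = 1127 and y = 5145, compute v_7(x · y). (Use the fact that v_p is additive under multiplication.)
v_7(5798415) = 5

v_p(x) = 2 (factor: 1127 = 7^2 · 23); v_p(y) = 3 (factor: 5145 = 7^3 · 15). Additivity: v_p(xy) = v_p(x) + v_p(y) = 2 + 3 = 5. (Direct check: xy = 5798415 = 7^5 · (345).)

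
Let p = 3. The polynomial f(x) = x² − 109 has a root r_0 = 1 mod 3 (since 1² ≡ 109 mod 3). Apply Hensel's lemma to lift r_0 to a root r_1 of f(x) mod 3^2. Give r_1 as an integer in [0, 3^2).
r_1 = 1 (mod 9)

Hensel's recurrence: r_{i+1} = r_i − f(r_i)·(f′(r_i))^{-1} mod 3^{i+2}, with f′(x) = 2x. Iterate:
  r_0 = 1 (mod 3)
  r_1 = 1 (mod 9)
Final: r_1 = 1, and one checks f(r_1) ≡ 0 mod 3^2.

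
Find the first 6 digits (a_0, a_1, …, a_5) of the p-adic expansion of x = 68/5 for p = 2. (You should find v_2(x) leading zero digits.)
(a_0, …, a_5) = (0, 0, 1, 0, 1, 1)

v_2(68/5) = 2, so a_0 = ... = a_1 = 0. Factor out: x = 2^2 · u with u = 17/5 a unit in ℤ_2. Expand u iteratively via a_{v+i} = u_i mod 2, u_{i+1} = (u_i − a_{v+i})/2:
  u_0 = 17/5;  a_2 = 1;  u_1 = (u_0 − 1)/2 = 6/5
  u_1 = 6/5;  a_3 = 0;  u_2 = (u_1 − 0)/2 = 3/5
  u_2 = 3/5;  a_4 = 1;  u_3 = (u_2 − 1)/2 = -1/5
  u_3 = -1/5;  a_5 = 1;  u_4 = (u_3 − 1)/2 = -3/5
Digits: (0, 0, 1, 0, 1, 1).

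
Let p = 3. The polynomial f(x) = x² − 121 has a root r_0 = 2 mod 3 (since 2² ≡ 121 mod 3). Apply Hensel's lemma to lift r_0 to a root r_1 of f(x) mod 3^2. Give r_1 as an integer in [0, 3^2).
r_1 = 2 (mod 9)

Hensel's recurrence: r_{i+1} = r_i − f(r_i)·(f′(r_i))^{-1} mod 3^{i+2}, with f′(x) = 2x. Iterate:
  r_0 = 2 (mod 3)
  r_1 = 2 (mod 9)
Final: r_1 = 2, and one checks f(r_1) ≡ 0 mod 3^2.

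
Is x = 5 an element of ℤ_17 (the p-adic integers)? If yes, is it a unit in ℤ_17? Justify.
x ∈ ℤ_17^× (unit); v_17(x) = 0

ℤ_17 = {x ∈ ℚ_17 : v_17(x) ≥ 0} and ℤ_17^× = {x ∈ ℤ_17 : v_17(x) = 0}. Here v_17(5) = v_17(num) − v_17(den) = 0; compare against these criteria.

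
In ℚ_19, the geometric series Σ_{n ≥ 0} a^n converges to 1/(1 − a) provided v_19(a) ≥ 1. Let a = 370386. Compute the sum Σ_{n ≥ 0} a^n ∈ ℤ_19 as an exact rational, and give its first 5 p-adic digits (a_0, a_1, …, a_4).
Σ a^n = 1/(1 − a) = -1/370385;  first 5 digits = (1, 0, 0, 16, 2)

v_19(a) = 3 ≥ 1, so the series converges in ℤ_19 to 1/(1 − a) = 1/(1 − 370386) = -1/370385. Expand this rational in ℤ_19: compute digits iteratively via d_i = x_i mod 19, x_{i+1} = (x_i − d_i)/19. The first 5 digits are (1, 0, 0, 16, 2).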